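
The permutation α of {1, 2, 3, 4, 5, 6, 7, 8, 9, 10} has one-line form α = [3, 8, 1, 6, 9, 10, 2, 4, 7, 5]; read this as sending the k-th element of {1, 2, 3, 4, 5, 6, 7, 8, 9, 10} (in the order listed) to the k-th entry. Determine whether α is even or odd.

even

In disjoint-cycle form the cycle lengths are 8, 2.
A cycle of length ℓ contributes ℓ−1 transpositions, so α is a product of 7 + 1 = 8 transpositions — even.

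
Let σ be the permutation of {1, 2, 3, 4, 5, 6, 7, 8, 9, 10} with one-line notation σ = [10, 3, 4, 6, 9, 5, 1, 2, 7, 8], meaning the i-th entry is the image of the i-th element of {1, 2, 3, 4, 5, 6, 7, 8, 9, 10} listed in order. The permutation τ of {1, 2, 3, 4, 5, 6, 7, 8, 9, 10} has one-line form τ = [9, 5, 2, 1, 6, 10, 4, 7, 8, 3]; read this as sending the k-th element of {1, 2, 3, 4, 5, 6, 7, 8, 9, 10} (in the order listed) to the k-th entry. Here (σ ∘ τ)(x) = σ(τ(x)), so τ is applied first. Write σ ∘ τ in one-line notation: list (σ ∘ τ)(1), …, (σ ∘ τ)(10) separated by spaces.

7 9 3 10 5 8 6 1 2 4

Chase each element through τ then σ: 1 → 9 → 7; 2 → 5 → 9; 3 → 2 → 3; 4 → 1 → 10; 5 → 6 → 5; 6 → 10 → 8; 7 → 4 → 6; 8 → 7 → 1; 9 → 8 → 2; 10 → 3 → 4.
Collecting the images, σ ∘ τ = [7 9 3 10 5 8 6 1 2 4].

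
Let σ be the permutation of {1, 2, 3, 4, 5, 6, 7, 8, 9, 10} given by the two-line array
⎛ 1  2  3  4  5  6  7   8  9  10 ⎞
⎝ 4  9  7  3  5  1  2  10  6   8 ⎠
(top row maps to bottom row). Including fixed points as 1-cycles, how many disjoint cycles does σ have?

3

The cycle decomposition is (1 4 3 7 2 9 6)(5)(8 10), which has 3 cycles (counting 1-cycles).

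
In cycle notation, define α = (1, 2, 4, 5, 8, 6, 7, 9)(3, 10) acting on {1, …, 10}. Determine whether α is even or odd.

even

The cycle lengths are 8, 2.
A cycle of length ℓ contributes ℓ−1 transpositions, so α is a product of 7 + 1 = 8 transpositions — even.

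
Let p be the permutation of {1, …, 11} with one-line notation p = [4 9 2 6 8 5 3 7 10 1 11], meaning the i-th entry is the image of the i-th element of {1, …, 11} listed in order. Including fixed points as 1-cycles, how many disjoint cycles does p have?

The cycle decomposition is (1 4 6 5 8 7 3 2 9 10)(11), which has 2 cycles (counting 1-cycles).

2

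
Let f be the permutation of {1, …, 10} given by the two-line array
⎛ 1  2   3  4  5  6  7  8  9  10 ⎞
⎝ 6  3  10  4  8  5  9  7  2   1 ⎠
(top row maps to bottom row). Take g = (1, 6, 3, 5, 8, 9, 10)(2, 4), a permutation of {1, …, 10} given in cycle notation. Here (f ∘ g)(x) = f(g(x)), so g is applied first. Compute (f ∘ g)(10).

6

g(10) = 1, then f(1) = 6; composing gives (f ∘ g)(10) = 6.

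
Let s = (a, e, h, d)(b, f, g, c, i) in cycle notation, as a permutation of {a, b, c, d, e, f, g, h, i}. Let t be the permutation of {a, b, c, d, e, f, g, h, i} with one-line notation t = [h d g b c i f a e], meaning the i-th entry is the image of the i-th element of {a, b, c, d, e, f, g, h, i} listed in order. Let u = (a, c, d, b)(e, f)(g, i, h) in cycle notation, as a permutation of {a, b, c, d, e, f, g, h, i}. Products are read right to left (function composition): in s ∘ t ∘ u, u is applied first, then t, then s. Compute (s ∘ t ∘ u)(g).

h

Chase g: u(g) = i; t(i) = e; s(e) = h. Hence (s ∘ t ∘ u)(g) = h.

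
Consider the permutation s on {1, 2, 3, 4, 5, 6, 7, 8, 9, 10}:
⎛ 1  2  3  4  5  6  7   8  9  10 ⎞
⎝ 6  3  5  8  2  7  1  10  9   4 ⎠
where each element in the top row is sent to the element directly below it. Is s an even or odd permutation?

even

In disjoint-cycle form the cycle lengths are 3, 3, 3, 1.
A cycle of length ℓ contributes ℓ−1 transpositions, so s is a product of 2 + 2 + 2 = 6 transpositions — even.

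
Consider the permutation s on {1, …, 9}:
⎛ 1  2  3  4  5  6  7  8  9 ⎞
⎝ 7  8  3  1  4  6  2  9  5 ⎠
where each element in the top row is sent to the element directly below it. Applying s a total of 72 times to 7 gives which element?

8

Tracing 7 → 2 → … returns to 7 after 7 steps, so 7 lies in a 7-cycle (1, 7, 2, 8, 9, 5, 4).
Since the cycle has length 7, s^72 acts on it the same as s^2 (72 mod 7 = 2).
Stepping 2 places around the cycle: 7 → 2 → 8.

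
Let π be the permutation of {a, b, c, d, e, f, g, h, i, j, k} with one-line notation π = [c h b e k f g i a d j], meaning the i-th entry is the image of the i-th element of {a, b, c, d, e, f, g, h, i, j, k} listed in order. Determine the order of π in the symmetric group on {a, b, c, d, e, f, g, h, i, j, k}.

The disjoint-cycle form of π has cycle lengths 5, 4, 1, 1.
Since disjoint cycles commute, ord(π) = lcm(5, 4) = 20.

20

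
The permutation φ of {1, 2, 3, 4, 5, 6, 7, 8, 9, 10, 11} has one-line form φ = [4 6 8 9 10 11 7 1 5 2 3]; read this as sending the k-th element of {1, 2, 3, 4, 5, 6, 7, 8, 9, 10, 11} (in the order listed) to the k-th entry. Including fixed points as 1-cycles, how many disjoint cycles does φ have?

The cycle decomposition is (1, 4, 9, 5, 10, 2, 6, 11, 3, 8)(7), which has 2 cycles (counting 1-cycles).

2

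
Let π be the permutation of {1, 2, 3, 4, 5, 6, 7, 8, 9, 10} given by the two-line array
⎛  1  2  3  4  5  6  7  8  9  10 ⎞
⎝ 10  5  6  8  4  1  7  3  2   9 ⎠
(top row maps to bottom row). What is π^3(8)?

Tracing 8 → 3 → … returns to 8 after 9 steps, so 8 lies in a 9-cycle (1, 10, 9, 2, 5, 4, 8, 3, 6).
Stepping 3 places around the cycle: 8 → 3 → 6 → 1.

1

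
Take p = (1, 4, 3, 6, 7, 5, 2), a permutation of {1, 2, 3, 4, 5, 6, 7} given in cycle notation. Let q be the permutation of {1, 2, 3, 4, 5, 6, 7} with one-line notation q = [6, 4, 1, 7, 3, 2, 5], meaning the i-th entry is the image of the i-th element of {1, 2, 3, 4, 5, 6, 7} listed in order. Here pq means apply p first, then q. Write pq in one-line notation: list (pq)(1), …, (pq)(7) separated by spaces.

7 6 2 1 4 5 3

For each element, apply p then q: 1 → 4 → 7; 2 → 1 → 6; 3 → 6 → 2; 4 → 3 → 1; 5 → 2 → 4; 6 → 7 → 5; 7 → 5 → 3.
Collecting the images, pq = [7 6 2 1 4 5 3].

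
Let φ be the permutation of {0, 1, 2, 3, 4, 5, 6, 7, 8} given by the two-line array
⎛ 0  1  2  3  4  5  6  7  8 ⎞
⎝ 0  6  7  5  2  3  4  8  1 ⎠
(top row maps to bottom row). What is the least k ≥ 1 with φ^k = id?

Writing φ as disjoint cycles, the cycle lengths are 6, 2, 1.
The order of φ is the least common multiple of its cycle lengths: lcm(6, 2) = 6.

6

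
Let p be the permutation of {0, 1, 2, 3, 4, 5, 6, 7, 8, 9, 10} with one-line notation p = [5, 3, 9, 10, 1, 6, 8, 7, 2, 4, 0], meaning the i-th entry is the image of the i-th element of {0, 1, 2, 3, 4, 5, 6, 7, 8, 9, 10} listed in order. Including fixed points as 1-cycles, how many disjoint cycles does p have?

The cycle decomposition is (0 5 6 8 2 9 4 1 3 10)(7), which has 2 cycles (counting 1-cycles).

2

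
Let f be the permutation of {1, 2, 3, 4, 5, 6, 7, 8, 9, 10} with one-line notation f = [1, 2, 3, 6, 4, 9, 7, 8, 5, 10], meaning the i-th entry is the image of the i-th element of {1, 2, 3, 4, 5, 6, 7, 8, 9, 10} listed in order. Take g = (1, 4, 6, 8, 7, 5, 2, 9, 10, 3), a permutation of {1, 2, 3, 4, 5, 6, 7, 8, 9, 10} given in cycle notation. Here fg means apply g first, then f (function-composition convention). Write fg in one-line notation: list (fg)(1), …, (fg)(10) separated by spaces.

6 5 1 9 2 8 4 7 10 3

(fg)(x) = f(g(x)). Computing each image: f(g(1)) = f(4) = 6, f(g(2)) = f(9) = 5, f(g(3)) = f(1) = 1, f(g(4)) = f(6) = 9, f(g(5)) = f(2) = 2, f(g(6)) = f(8) = 8, f(g(7)) = f(5) = 4, f(g(8)) = f(7) = 7, f(g(9)) = f(10) = 10, f(g(10)) = f(3) = 3.
Hence fg = [6 5 1 9 2 8 4 7 10 3].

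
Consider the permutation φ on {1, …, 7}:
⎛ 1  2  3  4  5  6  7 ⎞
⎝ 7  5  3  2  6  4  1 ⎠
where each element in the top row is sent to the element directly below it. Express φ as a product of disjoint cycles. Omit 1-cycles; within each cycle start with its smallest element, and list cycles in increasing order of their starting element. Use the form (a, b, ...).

Iterating φ from 1 gives 1 → 7 → 1; that is the 2-cycle (1, 7).
Repeating from the next unused element and collecting all non-trivial cycles gives (1, 7)(2, 5, 6, 4).

(1, 7)(2, 5, 6, 4)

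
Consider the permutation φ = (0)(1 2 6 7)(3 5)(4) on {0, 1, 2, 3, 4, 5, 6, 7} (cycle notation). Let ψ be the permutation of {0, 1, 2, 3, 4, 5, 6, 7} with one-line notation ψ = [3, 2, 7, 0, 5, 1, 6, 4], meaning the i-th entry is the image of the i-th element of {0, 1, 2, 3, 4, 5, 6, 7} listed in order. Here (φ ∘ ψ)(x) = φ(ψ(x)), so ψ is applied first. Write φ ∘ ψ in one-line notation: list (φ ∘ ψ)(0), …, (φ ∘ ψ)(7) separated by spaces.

(φ ∘ ψ)(x) = φ(ψ(x)). Computing each image: φ(ψ(0)) = φ(3) = 5, φ(ψ(1)) = φ(2) = 6, φ(ψ(2)) = φ(7) = 1, φ(ψ(3)) = φ(0) = 0, φ(ψ(4)) = φ(5) = 3, φ(ψ(5)) = φ(1) = 2, φ(ψ(6)) = φ(6) = 7, φ(ψ(7)) = φ(4) = 4.
Hence φ ∘ ψ = [5 6 1 0 3 2 7 4].

5 6 1 0 3 2 7 4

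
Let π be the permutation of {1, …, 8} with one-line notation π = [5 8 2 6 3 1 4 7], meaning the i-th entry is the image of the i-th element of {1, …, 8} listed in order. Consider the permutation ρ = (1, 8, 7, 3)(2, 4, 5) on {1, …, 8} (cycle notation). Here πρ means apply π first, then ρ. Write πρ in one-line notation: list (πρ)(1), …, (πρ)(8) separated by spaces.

2 7 4 6 1 8 5 3

Chase each element through π then ρ: 1 → 5 → 2; 2 → 8 → 7; 3 → 2 → 4; 4 → 6 → 6; 5 → 3 → 1; 6 → 1 → 8; 7 → 4 → 5; 8 → 7 → 3.
So πρ in one-line form is 2 7 4 6 1 8 5 3.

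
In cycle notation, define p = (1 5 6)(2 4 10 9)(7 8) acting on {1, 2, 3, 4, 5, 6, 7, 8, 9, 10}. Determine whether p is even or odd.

The cycle lengths are 4, 3, 2, 1.
A cycle of length ℓ contributes ℓ−1 transpositions, so p is a product of 3 + 2 + 1 = 6 transpositions — even.

even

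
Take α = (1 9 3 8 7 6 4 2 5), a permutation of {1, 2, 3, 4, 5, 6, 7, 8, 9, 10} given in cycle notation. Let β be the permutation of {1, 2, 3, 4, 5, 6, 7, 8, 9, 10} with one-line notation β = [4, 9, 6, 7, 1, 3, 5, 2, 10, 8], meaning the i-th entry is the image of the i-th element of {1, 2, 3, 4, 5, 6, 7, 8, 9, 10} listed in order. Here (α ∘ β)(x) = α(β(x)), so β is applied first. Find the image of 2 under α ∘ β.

3

(α ∘ β)(2) = α(β(2)). β(2) = 9, then α(9) = 3. So (α ∘ β)(2) = 3.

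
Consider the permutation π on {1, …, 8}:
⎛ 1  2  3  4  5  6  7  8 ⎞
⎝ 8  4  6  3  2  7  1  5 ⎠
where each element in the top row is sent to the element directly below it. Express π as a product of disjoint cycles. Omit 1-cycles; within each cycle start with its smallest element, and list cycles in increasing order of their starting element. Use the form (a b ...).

From 1: 1 → 8 → 5 → 2 → 4 → 3 → 6 → 7 → 1, closing the cycle (1 8 5 2 4 3 6 7).
Continuing from each remaining unvisited element yields (1 8 5 2 4 3 6 7).

(1 8 5 2 4 3 6 7)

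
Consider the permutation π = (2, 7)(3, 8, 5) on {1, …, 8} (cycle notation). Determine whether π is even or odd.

The cycle lengths are 3, 2, 1, 1, 1.
A cycle of length ℓ contributes ℓ−1 transpositions, so π is a product of 2 + 1 = 3 transpositions — odd.

odd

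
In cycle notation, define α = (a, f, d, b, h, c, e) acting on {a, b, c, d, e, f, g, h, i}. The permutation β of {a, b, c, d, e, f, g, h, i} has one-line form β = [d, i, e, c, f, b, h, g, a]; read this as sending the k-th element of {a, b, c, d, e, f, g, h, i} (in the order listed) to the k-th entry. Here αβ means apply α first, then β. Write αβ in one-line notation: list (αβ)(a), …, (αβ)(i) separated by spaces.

(αβ)(x) = β(α(x)). Computing each image: β(α(a)) = β(f) = b, β(α(b)) = β(h) = g, β(α(c)) = β(e) = f, β(α(d)) = β(b) = i, β(α(e)) = β(a) = d, β(α(f)) = β(d) = c, β(α(g)) = β(g) = h, β(α(h)) = β(c) = e, β(α(i)) = β(i) = a.
Hence αβ = [b g f i d c h e a].

b g f i d c h e a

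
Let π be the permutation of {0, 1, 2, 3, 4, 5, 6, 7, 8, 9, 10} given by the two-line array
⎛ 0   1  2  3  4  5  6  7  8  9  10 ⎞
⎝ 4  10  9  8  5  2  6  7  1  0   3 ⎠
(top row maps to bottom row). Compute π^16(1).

Tracing 1 → 10 → … returns to 1 after 4 steps, so 1 lies in a 4-cycle (1, 10, 3, 8).
On a 4-cycle, π^4 is the identity, so π^16 = π^0 there (16 ≡ 0 mod 4).
So π^16(1) = 1.

1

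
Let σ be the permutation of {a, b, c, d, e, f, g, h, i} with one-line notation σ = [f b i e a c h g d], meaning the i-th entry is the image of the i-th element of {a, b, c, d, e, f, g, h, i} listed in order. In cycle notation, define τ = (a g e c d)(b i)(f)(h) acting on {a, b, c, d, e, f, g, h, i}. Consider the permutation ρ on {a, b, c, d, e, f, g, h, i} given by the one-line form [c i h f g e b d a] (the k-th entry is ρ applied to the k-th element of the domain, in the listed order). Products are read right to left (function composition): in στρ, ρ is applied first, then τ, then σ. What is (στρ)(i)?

h

Chase i: ρ(i) = a; τ(a) = g; σ(g) = h. Hence (στρ)(i) = h.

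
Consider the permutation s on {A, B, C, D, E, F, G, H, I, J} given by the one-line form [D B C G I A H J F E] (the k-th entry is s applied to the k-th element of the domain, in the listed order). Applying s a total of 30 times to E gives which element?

H

Tracing E → I → … returns to E after 8 steps, so E lies in an 8-cycle (A, D, G, H, J, E, I, F).
Since the cycle has length 8, s^30 acts on it the same as s^6 (30 mod 8 = 6).
Advancing 6 steps from E: E → I → F → A → D → G → H.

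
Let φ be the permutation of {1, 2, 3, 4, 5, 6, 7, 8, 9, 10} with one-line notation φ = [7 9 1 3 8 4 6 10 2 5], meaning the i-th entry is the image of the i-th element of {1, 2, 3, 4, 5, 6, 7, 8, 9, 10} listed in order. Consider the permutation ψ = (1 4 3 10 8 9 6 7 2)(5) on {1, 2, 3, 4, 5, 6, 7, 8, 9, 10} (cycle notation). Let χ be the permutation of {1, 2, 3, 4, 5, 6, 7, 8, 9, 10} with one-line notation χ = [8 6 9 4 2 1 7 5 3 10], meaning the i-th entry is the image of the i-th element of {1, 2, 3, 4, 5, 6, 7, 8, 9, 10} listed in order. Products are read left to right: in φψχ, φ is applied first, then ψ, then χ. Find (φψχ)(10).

Apply the permutations in order: φ(10) = 5, then ψ(5) = 5, then χ(5) = 2. So (φψχ)(10) = 2.

2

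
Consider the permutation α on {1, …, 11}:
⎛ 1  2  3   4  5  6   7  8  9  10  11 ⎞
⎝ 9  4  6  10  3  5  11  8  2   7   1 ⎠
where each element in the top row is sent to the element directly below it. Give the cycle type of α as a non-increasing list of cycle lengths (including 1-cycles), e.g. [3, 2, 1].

[7, 3, 1]

The disjoint cycles are (1 9 2 4 10 7 11)(3 6 5)(8), with lengths 7, 3, 1 in non-increasing order.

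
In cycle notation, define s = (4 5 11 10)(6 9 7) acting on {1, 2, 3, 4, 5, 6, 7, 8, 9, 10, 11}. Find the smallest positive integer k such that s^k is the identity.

The disjoint cycles have lengths 4, 3, 1, 1, 1, 1.
The order is lcm(4, 3) = 12.

12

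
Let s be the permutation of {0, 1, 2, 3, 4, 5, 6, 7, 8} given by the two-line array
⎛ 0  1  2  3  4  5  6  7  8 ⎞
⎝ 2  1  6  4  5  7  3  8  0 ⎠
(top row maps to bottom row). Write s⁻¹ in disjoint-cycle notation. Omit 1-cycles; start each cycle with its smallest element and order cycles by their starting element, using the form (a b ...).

The cycle decomposition of s is (0 2 6 3 4 5 7 8).
The inverse reverses every cycle; in canonical form, s⁻¹ = (0 8 7 5 4 3 6 2).

(0 8 7 5 4 3 6 2)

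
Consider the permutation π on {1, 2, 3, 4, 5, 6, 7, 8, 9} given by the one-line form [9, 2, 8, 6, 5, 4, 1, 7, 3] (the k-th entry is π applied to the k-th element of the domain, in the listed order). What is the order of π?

10

The disjoint-cycle form of π has cycle lengths 5, 2, 1, 1.
The order of π is the least common multiple of its cycle lengths: lcm(5, 2) = 10.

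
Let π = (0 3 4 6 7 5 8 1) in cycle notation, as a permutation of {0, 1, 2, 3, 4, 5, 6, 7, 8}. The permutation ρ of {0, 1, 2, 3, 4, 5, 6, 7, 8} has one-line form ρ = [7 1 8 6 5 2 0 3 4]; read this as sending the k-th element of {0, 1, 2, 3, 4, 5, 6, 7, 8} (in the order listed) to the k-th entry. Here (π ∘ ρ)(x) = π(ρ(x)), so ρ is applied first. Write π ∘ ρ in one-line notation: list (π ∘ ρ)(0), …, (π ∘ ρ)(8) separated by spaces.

(π ∘ ρ)(x) = π(ρ(x)). Computing each image: π(ρ(0)) = π(7) = 5, π(ρ(1)) = π(1) = 0, π(ρ(2)) = π(8) = 1, π(ρ(3)) = π(6) = 7, π(ρ(4)) = π(5) = 8, π(ρ(5)) = π(2) = 2, π(ρ(6)) = π(0) = 3, π(ρ(7)) = π(3) = 4, π(ρ(8)) = π(4) = 6.
Hence π ∘ ρ = [5 0 1 7 8 2 3 4 6].

5 0 1 7 8 2 3 4 6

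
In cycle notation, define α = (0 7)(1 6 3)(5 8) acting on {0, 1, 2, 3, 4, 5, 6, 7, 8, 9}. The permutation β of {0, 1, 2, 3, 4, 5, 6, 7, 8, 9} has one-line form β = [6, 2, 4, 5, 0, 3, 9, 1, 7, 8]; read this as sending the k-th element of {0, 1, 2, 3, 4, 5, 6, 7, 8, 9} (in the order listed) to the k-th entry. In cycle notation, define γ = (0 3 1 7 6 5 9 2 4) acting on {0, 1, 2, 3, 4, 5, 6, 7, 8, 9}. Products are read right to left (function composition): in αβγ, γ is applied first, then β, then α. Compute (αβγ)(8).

0

(αβγ)(8) = α(β(γ(8))). γ(8) = 8, then β(8) = 7, then α(7) = 0, so the result is 0.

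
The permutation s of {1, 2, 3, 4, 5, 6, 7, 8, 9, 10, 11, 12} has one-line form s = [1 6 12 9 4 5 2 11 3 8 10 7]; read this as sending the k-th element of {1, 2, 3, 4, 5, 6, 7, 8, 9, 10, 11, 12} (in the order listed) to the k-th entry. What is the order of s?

24

Writing s as disjoint cycles, the cycle lengths are 8, 3, 1.
The order of s is the least common multiple of its cycle lengths: lcm(8, 3) = 24.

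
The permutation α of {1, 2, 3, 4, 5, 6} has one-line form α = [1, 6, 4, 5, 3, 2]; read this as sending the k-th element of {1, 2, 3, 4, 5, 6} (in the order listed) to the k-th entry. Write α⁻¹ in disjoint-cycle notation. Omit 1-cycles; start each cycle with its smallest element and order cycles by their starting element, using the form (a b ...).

(2 6)(3 5 4)

First write α in disjoint cycles: (2 6)(3 4 5).
The inverse reverses every cycle; in canonical form, α⁻¹ = (2 6)(3 5 4).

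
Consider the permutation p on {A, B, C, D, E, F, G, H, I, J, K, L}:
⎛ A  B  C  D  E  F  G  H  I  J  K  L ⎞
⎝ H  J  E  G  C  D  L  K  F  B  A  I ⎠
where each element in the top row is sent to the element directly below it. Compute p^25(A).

Tracing A → H → … returns to A after 3 steps, so A lies in a 3-cycle (A, H, K).
Since the cycle has length 3, p^25 acts on it the same as p^1 (25 mod 3 = 1).
Advancing 1 step from A: A → H.

H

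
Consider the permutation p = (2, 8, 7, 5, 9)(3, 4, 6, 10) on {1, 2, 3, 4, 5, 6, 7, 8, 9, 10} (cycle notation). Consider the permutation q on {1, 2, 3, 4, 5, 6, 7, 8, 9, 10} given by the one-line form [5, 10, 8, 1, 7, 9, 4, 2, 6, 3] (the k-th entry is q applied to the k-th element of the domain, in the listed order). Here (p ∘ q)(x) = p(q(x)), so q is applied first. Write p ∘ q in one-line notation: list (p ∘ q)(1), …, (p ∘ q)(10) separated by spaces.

9 3 7 1 5 2 6 8 10 4

(p ∘ q)(x) = p(q(x)). Computing each image: p(q(1)) = p(5) = 9, p(q(2)) = p(10) = 3, p(q(3)) = p(8) = 7, p(q(4)) = p(1) = 1, p(q(5)) = p(7) = 5, p(q(6)) = p(9) = 2, p(q(7)) = p(4) = 6, p(q(8)) = p(2) = 8, p(q(9)) = p(6) = 10, p(q(10)) = p(3) = 4.
Hence p ∘ q = [9 3 7 1 5 2 6 8 10 4].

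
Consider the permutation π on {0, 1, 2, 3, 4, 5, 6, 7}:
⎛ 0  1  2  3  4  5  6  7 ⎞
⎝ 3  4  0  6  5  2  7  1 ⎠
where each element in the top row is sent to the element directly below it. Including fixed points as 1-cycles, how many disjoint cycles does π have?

The cycle decomposition is (0 3 6 7 1 4 5 2), which has 1 cycle (counting 1-cycles).

1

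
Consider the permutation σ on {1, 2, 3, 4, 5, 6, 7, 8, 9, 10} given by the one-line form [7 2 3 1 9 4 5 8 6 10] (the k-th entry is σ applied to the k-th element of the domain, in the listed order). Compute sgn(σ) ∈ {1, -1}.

In disjoint-cycle form the cycle lengths are 6, 1, 1, 1, 1.
A cycle is odd iff its length is even; σ has 1 even-length cycle, so sgn(σ) = (−1)^1 and σ is odd.

-1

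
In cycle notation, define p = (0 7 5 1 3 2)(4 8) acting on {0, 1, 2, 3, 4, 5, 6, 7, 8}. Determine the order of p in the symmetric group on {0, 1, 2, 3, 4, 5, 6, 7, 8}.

The disjoint cycles have lengths 6, 2, 1.
The order is lcm(6, 2) = 6.

6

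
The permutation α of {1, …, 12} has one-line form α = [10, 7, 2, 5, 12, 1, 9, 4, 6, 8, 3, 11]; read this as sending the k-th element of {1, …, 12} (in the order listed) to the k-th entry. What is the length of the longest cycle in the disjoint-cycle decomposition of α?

Decomposing into disjoint cycles gives (1, 10, 8, 4, 5, 12, 11, 3, 2, 7, 9, 6); the longest has length 12.

12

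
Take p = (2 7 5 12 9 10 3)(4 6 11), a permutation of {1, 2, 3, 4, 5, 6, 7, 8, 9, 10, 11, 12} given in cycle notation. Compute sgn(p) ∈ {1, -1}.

The cycle lengths are 7, 3, 1, 1.
A cycle of length ℓ contributes ℓ−1 transpositions, so p is a product of 6 + 2 = 8 transpositions — even.

1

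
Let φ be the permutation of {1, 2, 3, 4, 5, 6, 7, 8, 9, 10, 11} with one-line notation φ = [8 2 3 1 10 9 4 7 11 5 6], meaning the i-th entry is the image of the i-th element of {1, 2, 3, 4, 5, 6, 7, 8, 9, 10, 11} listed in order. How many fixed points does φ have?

The fixed points (elements with φ(x) = x) are {2, 3}, so there are 2.

2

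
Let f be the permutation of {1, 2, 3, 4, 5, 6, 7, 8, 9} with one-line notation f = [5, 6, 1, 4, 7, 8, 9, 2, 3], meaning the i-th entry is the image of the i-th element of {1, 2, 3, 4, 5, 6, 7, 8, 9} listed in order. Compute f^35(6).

Tracing 6 → 8 → … returns to 6 after 3 steps, so 6 lies in a 3-cycle (2 6 8).
On a 3-cycle, f^3 is the identity, so f^35 = f^2 there (35 ≡ 2 mod 3).
Stepping 2 places around the cycle: 6 → 8 → 2.

2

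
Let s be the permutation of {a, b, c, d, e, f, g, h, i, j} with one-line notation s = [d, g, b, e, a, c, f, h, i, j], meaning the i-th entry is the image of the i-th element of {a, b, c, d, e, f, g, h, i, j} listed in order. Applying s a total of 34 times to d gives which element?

Tracing d → e → … returns to d after 3 steps, so d lies in a 3-cycle (a d e).
Powers repeat with period 3 on this cycle, and 34 mod 3 = 1, so s^34(d) = s^1(d).
Stepping 1 place around the cycle: d → e.

e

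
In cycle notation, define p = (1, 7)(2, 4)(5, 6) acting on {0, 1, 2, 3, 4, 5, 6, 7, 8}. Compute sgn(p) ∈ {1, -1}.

-1

The cycle lengths are 2, 2, 2, 1, 1, 1.
A cycle is odd iff its length is even; p has 3 even-length cycles, so sgn(p) = (−1)^3 and p is odd.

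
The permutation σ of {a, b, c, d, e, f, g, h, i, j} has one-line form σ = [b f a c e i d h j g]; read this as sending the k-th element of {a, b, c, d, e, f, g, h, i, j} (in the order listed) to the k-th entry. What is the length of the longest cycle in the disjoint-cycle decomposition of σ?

8

Decomposing into disjoint cycles gives (a b f i j g d c); the longest has length 8.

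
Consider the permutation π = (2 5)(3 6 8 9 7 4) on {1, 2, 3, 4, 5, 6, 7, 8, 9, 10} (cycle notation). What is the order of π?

6

The disjoint cycles have lengths 6, 2, 1, 1.
Since disjoint cycles commute, ord(π) = lcm(6, 2) = 6.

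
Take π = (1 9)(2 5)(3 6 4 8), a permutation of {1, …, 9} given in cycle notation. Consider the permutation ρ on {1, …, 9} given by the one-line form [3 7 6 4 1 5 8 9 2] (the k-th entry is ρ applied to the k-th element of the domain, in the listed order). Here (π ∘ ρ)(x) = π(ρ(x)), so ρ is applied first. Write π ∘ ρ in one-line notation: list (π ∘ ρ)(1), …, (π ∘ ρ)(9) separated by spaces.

(π ∘ ρ)(x) = π(ρ(x)). Computing each image: π(ρ(1)) = π(3) = 6, π(ρ(2)) = π(7) = 7, π(ρ(3)) = π(6) = 4, π(ρ(4)) = π(4) = 8, π(ρ(5)) = π(1) = 9, π(ρ(6)) = π(5) = 2, π(ρ(7)) = π(8) = 3, π(ρ(8)) = π(9) = 1, π(ρ(9)) = π(2) = 5.
Hence π ∘ ρ = [6 7 4 8 9 2 3 1 5].

6 7 4 8 9 2 3 1 5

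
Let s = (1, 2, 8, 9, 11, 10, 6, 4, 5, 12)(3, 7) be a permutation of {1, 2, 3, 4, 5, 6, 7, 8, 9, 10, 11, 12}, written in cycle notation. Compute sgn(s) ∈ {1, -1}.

1

The cycle lengths are 10, 2.
A cycle is odd iff its length is even; s has 2 even-length cycles, so sgn(s) = (−1)^2 and s is even.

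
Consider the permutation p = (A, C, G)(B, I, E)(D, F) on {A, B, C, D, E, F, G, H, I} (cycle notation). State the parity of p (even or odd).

The cycle lengths are 3, 3, 2, 1.
A cycle of length ℓ contributes ℓ−1 transpositions, so p is a product of 2 + 2 + 1 = 5 transpositions — odd.

odd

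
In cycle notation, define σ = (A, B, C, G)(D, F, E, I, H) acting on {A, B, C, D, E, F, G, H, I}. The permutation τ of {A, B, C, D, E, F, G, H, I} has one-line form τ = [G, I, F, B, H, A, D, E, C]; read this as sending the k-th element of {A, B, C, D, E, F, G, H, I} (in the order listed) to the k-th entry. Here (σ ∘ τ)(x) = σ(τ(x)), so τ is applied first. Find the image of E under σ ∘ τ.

D

First apply τ: τ(E) = H, then σ(H) = D. Thus (σ ∘ τ)(E) = D.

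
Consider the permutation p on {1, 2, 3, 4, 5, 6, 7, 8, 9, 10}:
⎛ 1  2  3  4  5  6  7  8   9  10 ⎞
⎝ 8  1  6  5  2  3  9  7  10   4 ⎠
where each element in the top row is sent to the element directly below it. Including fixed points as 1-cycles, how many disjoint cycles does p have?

2

The cycle decomposition is (1, 8, 7, 9, 10, 4, 5, 2)(3, 6), which has 2 cycles (counting 1-cycles).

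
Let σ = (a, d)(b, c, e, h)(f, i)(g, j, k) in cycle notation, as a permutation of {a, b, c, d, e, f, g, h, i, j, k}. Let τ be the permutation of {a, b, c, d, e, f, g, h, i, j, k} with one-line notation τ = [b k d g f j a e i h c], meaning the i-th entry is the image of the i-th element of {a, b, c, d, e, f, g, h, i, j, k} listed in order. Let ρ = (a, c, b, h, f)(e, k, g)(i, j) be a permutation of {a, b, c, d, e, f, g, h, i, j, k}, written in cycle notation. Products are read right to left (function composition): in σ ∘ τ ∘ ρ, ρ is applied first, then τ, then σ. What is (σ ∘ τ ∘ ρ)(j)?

f

Chase j: ρ(j) = i; τ(i) = i; σ(i) = f. Hence (σ ∘ τ ∘ ρ)(j) = f.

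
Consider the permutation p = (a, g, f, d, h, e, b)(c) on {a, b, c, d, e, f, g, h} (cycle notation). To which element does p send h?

e

h appears in (a, g, f, d, h, e, b); the next entry (wrapping around) is e.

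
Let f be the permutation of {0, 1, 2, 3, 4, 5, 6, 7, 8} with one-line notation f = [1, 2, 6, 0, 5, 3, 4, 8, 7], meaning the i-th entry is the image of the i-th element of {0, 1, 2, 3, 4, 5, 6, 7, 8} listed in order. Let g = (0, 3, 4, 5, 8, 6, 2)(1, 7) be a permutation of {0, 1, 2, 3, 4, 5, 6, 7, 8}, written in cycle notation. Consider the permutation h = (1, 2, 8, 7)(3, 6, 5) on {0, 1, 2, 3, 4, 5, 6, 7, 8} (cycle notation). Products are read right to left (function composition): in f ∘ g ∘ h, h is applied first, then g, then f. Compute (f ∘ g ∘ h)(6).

7

Chase 6: h(6) = 5; g(5) = 8; f(8) = 7. Hence (f ∘ g ∘ h)(6) = 7.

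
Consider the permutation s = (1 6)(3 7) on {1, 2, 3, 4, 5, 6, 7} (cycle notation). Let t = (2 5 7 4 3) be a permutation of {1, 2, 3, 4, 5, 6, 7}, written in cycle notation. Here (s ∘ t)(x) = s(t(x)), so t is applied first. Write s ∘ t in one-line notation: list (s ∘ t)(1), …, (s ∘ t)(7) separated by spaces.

6 5 2 7 3 1 4

Chase each element through t then s: 1 → 1 → 6; 2 → 5 → 5; 3 → 2 → 2; 4 → 3 → 7; 5 → 7 → 3; 6 → 6 → 1; 7 → 4 → 4.
So s ∘ t in one-line form is 6 5 2 7 3 1 4.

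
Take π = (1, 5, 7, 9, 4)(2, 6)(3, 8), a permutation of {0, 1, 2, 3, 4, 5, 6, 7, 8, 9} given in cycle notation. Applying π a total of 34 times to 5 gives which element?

1

5 lies in the 5-cycle (1, 5, 7, 9, 4).
Powers repeat with period 5 on this cycle, and 34 mod 5 = 4, so π^34(5) = π^4(5).
Advancing 4 steps from 5: 5 → 7 → 9 → 4 → 1.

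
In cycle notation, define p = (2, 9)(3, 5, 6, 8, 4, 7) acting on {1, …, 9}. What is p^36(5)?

5

5 lies in the 6-cycle (3, 5, 6, 8, 4, 7).
On a 6-cycle, p^6 is the identity, so p^36 = p^0 there (36 ≡ 0 mod 6).
So p^36(5) = 5.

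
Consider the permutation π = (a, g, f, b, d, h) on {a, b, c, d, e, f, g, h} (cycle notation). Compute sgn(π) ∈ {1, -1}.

-1

The cycle lengths are 6, 1, 1.
A cycle of length ℓ contributes ℓ−1 transpositions, so π is a product of 5 transpositions — odd.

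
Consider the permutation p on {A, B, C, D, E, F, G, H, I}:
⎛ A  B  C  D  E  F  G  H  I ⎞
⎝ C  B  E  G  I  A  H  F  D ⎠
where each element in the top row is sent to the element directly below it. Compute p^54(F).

G

Tracing F → A → … returns to F after 8 steps, so F lies in an 8-cycle (A C E I D G H F).
Since the cycle has length 8, p^54 acts on it the same as p^6 (54 mod 8 = 6).
Stepping 6 places around the cycle: F → A → C → E → I → D → G.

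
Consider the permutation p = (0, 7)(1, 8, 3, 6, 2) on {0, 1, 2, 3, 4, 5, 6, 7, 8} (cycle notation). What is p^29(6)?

6 lies in the 5-cycle (1, 8, 3, 6, 2).
Powers repeat with period 5 on this cycle, and 29 mod 5 = 4, so p^29(6) = p^4(6).
Advancing 4 steps from 6: 6 → 2 → 1 → 8 → 3.

3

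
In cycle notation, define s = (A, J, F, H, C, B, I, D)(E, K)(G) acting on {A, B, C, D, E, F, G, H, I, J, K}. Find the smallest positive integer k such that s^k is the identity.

8

The disjoint cycles have lengths 8, 2, 1.
The order is lcm(8, 2) = 8.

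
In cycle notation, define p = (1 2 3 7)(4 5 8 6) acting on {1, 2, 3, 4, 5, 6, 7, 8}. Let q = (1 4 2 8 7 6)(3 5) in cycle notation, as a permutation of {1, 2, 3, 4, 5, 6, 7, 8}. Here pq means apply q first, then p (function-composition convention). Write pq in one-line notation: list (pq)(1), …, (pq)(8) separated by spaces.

(pq)(x) = p(q(x)). Computing each image: p(q(1)) = p(4) = 5, p(q(2)) = p(8) = 6, p(q(3)) = p(5) = 8, p(q(4)) = p(2) = 3, p(q(5)) = p(3) = 7, p(q(6)) = p(1) = 2, p(q(7)) = p(6) = 4, p(q(8)) = p(7) = 1.
Hence pq = [5 6 8 3 7 2 4 1].

5 6 8 3 7 2 4 1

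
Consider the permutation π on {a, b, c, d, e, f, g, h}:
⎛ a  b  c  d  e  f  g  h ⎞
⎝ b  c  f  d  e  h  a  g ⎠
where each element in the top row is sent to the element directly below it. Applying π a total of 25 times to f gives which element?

h

Tracing f → h → … returns to f after 6 steps, so f lies in a 6-cycle (a, b, c, f, h, g).
On a 6-cycle, π^6 is the identity, so π^25 = π^1 there (25 ≡ 1 mod 6).
Advancing 1 step from f: f → h.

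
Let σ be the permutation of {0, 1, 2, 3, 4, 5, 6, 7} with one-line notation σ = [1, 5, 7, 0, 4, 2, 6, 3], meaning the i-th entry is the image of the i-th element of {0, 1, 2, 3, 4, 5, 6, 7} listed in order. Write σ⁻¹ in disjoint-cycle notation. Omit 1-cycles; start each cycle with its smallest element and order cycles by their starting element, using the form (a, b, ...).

The cycle decomposition of σ is (0, 1, 5, 2, 7, 3).
The inverse reverses every cycle; in canonical form, σ⁻¹ = (0, 3, 7, 2, 5, 1).

(0, 3, 7, 2, 5, 1)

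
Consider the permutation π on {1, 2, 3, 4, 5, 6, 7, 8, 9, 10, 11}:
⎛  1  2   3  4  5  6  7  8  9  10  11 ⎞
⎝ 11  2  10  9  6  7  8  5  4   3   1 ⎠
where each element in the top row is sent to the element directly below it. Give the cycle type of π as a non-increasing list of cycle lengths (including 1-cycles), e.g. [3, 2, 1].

[4, 2, 2, 2, 1]

The disjoint cycles are (1 11)(2)(3 10)(4 9)(5 6 7 8), with lengths 4, 2, 2, 2, 1 in non-increasing order.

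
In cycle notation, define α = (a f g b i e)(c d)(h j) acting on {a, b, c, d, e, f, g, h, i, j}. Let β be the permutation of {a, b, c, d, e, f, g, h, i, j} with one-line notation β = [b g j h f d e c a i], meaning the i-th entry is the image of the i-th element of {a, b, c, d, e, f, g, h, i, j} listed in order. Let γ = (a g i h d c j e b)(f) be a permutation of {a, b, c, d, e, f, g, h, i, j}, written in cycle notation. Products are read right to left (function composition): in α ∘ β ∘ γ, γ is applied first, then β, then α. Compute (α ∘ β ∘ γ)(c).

e

Apply the permutations in order: γ(c) = j, then β(j) = i, then α(i) = e. So (α ∘ β ∘ γ)(c) = e.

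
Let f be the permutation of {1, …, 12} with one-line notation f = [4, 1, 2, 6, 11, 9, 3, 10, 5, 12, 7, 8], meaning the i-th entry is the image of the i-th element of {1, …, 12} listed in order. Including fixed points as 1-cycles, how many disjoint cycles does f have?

The cycle decomposition is (1 4 6 9 5 11 7 3 2)(8 10 12), which has 2 cycles (counting 1-cycles).

2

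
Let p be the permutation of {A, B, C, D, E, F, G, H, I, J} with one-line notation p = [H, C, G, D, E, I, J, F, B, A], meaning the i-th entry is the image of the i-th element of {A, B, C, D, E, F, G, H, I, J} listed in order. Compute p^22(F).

Tracing F → I → … returns to F after 8 steps, so F lies in an 8-cycle (A, H, F, I, B, C, G, J).
Since the cycle has length 8, p^22 acts on it the same as p^6 (22 mod 8 = 6).
Stepping 6 places around the cycle: F → I → B → C → G → J → A.

A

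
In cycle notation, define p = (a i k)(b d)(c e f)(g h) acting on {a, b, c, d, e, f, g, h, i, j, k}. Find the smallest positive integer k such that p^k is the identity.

6

The cycle type of p is (3, 3, 2, 2, 1).
Since disjoint cycles commute, ord(p) = lcm(3, 3, 2, 2) = 6.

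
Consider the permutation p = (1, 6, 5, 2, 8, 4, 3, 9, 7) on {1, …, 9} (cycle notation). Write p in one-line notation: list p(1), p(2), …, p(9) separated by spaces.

6 8 9 3 2 5 1 4 7

Reading each image from the cycles: 1↦6, 2↦8, 3↦9, 4↦3, 5↦2, 6↦5, 7↦1, 8↦4, 9↦7.
So the one-line form is 6 8 9 3 2 5 1 4 7.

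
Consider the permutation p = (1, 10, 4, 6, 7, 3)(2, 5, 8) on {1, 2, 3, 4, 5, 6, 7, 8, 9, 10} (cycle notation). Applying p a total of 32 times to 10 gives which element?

10 lies in the 6-cycle (1, 10, 4, 6, 7, 3).
On a 6-cycle, p^6 is the identity, so p^32 = p^2 there (32 ≡ 2 mod 6).
Stepping 2 places around the cycle: 10 → 4 → 6.

6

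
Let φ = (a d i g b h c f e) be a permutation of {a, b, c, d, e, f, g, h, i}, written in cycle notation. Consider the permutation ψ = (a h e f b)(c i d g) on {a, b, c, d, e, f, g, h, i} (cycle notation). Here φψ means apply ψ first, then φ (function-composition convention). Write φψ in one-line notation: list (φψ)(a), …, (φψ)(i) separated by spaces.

(φψ)(x) = φ(ψ(x)). Computing each image: φ(ψ(a)) = φ(h) = c, φ(ψ(b)) = φ(a) = d, φ(ψ(c)) = φ(i) = g, φ(ψ(d)) = φ(g) = b, φ(ψ(e)) = φ(f) = e, φ(ψ(f)) = φ(b) = h, φ(ψ(g)) = φ(c) = f, φ(ψ(h)) = φ(e) = a, φ(ψ(i)) = φ(d) = i.
Hence φψ = [c d g b e h f a i].

c d g b e h f a i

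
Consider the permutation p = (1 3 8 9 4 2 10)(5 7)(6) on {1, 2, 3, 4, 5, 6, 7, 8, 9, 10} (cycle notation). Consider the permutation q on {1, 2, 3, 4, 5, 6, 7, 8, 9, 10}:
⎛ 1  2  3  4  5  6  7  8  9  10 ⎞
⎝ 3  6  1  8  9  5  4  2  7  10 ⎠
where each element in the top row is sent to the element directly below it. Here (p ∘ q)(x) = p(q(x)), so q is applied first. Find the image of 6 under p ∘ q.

(p ∘ q)(6) = p(q(6)). q(6) = 5, then p(5) = 7. So (p ∘ q)(6) = 7.

7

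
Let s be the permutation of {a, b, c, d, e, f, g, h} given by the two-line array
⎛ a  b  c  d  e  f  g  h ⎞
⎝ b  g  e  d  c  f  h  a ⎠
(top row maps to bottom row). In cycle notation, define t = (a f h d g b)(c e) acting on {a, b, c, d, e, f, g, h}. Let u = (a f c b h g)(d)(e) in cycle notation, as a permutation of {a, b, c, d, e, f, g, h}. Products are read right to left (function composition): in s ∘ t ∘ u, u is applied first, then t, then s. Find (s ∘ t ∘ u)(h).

g

Apply the permutations in order: u(h) = g, then t(g) = b, then s(b) = g. So (s ∘ t ∘ u)(h) = g.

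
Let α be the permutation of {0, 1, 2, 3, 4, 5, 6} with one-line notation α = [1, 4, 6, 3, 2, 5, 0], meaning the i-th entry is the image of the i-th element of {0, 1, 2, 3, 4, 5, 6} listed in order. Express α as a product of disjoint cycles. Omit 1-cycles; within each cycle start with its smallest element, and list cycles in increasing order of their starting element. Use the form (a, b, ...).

Iterating α from 0 gives 0 → 1 → 4 → 2 → 6 → 0; that is the 5-cycle (0, 1, 4, 2, 6).
Repeating from the next unused element and collecting all non-trivial cycles gives (0, 1, 4, 2, 6).

(0, 1, 4, 2, 6)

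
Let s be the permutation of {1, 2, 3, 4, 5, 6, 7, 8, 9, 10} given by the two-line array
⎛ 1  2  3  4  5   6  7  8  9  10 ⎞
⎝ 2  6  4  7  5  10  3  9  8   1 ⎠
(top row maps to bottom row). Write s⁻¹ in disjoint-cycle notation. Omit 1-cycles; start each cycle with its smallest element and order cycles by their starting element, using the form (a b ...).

The cycle decomposition of s is (1 2 6 10)(3 4 7)(8 9).
Reversing each cycle (and rotating so the smallest element leads) gives s⁻¹ = (1 10 6 2)(3 7 4)(8 9).

(1 10 6 2)(3 7 4)(8 9)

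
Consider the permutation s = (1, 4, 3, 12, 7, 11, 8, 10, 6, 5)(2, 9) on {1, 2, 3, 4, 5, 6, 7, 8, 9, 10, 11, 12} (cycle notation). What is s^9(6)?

6 lies in the 10-cycle (1, 4, 3, 12, 7, 11, 8, 10, 6, 5).
Stepping 9 places around the cycle: 6 → 5 → 1 → 4 → 3 → 12 → 7 → 11 → 8 → 10.

10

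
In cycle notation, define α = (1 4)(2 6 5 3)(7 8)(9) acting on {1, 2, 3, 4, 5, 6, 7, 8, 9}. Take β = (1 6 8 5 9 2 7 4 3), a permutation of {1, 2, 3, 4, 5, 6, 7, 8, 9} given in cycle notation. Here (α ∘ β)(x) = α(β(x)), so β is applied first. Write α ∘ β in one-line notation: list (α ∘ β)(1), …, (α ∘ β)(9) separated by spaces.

For each element, apply β then α: 1 → 6 → 5; 2 → 7 → 8; 3 → 1 → 4; 4 → 3 → 2; 5 → 9 → 9; 6 → 8 → 7; 7 → 4 → 1; 8 → 5 → 3; 9 → 2 → 6.
So α ∘ β in one-line form is 5 8 4 2 9 7 1 3 6.

5 8 4 2 9 7 1 3 6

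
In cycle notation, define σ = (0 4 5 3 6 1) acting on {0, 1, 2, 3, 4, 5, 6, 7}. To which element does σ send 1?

0

Within (0 4 5 3 6 1), 1 ↦ 0.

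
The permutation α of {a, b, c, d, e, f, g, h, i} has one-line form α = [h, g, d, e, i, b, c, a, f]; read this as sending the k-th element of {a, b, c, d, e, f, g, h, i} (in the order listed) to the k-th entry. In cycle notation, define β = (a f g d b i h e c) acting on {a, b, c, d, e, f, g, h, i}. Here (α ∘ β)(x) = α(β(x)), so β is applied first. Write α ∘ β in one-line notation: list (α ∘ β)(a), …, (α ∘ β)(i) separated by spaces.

(α ∘ β)(x) = α(β(x)). Computing each image: α(β(a)) = α(f) = b, α(β(b)) = α(i) = f, α(β(c)) = α(a) = h, α(β(d)) = α(b) = g, α(β(e)) = α(c) = d, α(β(f)) = α(g) = c, α(β(g)) = α(d) = e, α(β(h)) = α(e) = i, α(β(i)) = α(h) = a.
Hence α ∘ β = [b f h g d c e i a].

b f h g d c e i a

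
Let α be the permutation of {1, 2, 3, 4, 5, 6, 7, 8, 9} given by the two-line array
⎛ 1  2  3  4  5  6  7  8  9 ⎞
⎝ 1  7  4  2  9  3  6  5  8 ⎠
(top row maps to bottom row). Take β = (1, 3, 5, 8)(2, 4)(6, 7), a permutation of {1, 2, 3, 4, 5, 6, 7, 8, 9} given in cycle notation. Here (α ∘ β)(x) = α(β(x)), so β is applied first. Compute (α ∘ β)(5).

5

(α ∘ β)(5) = α(β(5)). β(5) = 8, then α(8) = 5. So (α ∘ β)(5) = 5.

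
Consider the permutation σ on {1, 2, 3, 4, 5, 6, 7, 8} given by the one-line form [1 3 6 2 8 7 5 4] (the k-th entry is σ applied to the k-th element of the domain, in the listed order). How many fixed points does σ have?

1

The fixed points (elements with σ(x) = x) are {1}, so there is 1.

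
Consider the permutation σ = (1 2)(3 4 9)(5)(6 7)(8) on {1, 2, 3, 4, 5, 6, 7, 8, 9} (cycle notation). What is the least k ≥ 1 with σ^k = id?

The cycle type of σ is (3, 2, 2, 1, 1).
The order of σ is the least common multiple of its cycle lengths: lcm(3, 2, 2) = 6.

6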